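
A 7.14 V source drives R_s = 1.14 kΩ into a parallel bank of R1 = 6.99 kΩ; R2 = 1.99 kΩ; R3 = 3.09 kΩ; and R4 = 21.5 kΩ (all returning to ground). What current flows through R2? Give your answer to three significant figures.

I ≈ 1.66 mA

Equivalent of the parallel group: R_p = 0.9845 kΩ.
V_A = 7.14 × 0.9845/2.125 = 3.309 V.
I(R2) = V_A / R2 = 3.309/1.99 = 1.663 mA.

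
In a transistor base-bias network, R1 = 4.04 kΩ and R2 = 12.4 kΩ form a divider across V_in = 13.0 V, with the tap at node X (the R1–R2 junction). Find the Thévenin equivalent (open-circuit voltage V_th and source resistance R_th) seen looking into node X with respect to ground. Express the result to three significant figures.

V_th ≈ 9.81 V, R_th ≈ 3.05 kΩ

V_th is the unloaded tap voltage: V_in · R2/(R1+R2) = 13.0 × 0.7543 = 9.805 V.
With V_in suppressed (replaced by a short), R_th = R1 ‖ R2 = (4.040 × 12.4)/(4.040 + 12.4) = 3.047 kΩ.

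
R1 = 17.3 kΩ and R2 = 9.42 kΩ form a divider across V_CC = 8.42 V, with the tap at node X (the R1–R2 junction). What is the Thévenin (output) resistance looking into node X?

With V_CC suppressed (replaced by a short), R_th = R1 ‖ R2 = (17.30 × 9.42)/(17.30 + 9.42) = 6.099 kΩ.

R_th ≈ 6.10 kΩ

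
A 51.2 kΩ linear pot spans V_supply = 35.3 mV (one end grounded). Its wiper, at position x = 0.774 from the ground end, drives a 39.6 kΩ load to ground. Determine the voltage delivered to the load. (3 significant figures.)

Lower segment x·R_p = 39.63 kΩ; upper segment (1−x)·R_p = 11.57 kΩ.
R_L loads the lower segment: effective lower R = 19.81 kΩ.
Then V_out = V_supply · 19.81/(11.57 + 19.81) = 22.28 mV.

V_out ≈ 22.3 mV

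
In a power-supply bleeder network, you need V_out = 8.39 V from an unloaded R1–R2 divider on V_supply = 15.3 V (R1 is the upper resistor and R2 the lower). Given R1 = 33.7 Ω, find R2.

Required fraction k = V_out/V_supply = 0.5484.
R2 = R1 · 0.5484/(1 − 0.5484) = 40.92 Ω.

R2 ≈ 40.9 Ω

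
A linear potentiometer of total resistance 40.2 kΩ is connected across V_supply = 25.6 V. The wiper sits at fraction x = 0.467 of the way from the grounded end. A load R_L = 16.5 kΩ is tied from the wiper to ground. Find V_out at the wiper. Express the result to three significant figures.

V_out ≈ 7.44 V

Split the track: R_lower = x·R_p = 18.77 kΩ, R_upper = (1−x)·R_p = 21.43 kΩ.
Lower segment in parallel with the load: 18.77 ‖ 16.5 = 8.782 kΩ.
Then V_out = V_supply · 8.782/(21.43 + 8.782) = 7.442 V.
(Unloaded: V_out = x·V_supply = 12.0 V.)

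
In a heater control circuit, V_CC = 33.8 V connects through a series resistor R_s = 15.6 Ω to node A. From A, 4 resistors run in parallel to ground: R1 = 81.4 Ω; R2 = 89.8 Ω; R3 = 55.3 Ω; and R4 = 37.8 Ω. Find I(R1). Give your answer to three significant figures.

Parallel bank: R_p = 1/(1/81.4 + 1/89.8 + 1/55.3 + 1/37.8) = 14.71 Ω.
Node voltage V_A = V_CC · R_p/(R_s + R_p) = 33.8 × 0.4854 = 16.41 V.
I(R1) = V_A / R1 = 16.41/81.4 = 0.2016 A.
(Check via current divider: I_total = 1.115 A; share G_k/ΣG = 0.1808 → same result.)

I ≈ 0.202 A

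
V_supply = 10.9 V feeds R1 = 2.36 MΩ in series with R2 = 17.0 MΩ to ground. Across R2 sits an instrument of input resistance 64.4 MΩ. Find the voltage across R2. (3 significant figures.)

R2 ‖ R_L = (17.0 × 64.4)/(17.0 + 64.4) = 13.45 MΩ.
Now apply the divider: V_out = 10.9 × 0.8507 = 9.273 V.

V_out ≈ 9.27 V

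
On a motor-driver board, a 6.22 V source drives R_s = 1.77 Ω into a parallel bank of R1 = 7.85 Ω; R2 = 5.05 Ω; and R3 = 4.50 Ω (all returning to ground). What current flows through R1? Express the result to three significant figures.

I ≈ 0.402 A

Equivalent of the parallel group: R_p = 1.826 Ω.
Node voltage V_A = V_in · R_p/(R_s + R_p) = 6.22 × 0.5078 = 3.158 V.
I(R1) = V_A / R1 = 3.158/7.85 = 0.4024 A.
(Check via current divider: I_total = 1.730 A; share G_k/ΣG = 0.2326 → same result.)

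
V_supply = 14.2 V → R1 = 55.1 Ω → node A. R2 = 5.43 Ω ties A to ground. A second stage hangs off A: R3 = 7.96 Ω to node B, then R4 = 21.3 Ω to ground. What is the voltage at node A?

The second stage (R3 + R4 = 29.26 Ω) loads node A in parallel with R2.
R2 ‖ (R3+R4) = 4.580 Ω.
So V_A = 14.2 × 0.07674 = 1.090 V.

V_A ≈ 1.09 V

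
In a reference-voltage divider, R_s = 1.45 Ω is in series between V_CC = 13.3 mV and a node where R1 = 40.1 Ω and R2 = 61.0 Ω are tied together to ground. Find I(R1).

I ≈ 0.313 mA

Equivalent of the parallel group: R_p = 24.19 Ω.
V_A = 13.3 × 24.19/25.64 = 12.55 mV.
Branch current I = V_A/R1 = 12.55/40.1 = 0.3129 mA.
(Equivalently: I_total = 0.5186 mA, then current-divider fraction G_k/ΣG = 0.6034.)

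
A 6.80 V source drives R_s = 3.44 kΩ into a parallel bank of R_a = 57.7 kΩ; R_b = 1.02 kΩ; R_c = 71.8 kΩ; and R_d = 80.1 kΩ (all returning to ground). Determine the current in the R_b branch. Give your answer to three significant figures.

Parallel bank: R_p = 1/(1/57.7 + 1/1.02 + 1/71.8 + 1/80.1) = 0.9764 kΩ.
V_A = 6.80 × 0.9764/4.416 = 1.503 V.
Branch current I = V_A/R_b = 1.503/1.02 = 1.474 mA.

I ≈ 1.47 mA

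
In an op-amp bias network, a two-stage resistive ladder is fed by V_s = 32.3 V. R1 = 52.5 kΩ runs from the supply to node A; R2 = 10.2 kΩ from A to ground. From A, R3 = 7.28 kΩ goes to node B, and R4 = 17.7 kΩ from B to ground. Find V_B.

Node A sees R2 in parallel with the series input of stage 2, R3 + R4 = 24.98 kΩ.
Effective lower resistance at A: R2 ‖ 24.98 = 7.243 kΩ.
So V_A = 32.3 × 0.1212 = 3.916 V.
Then the unloaded second divider: V_B = V_A × R4/(R3+R4) = 3.916 × 0.7086 = 2.775 V.

V_B ≈ 2.77 V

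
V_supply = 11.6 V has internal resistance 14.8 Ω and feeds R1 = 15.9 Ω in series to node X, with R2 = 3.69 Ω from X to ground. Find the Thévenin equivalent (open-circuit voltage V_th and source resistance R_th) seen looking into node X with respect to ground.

V_th ≈ 1.24 V, R_th ≈ 3.29 Ω

R1' = 14.8 + 15.9 = 30.70 Ω (source resistance + R1).
With X open, the divider is unloaded: V_th = 11.6 × 3.69/34.39 = 1.245 V.
With V_supply suppressed (replaced by a short), R_th = R1' ‖ R2 = (30.70 × 3.69)/(30.70 + 3.69) = 3.294 Ω.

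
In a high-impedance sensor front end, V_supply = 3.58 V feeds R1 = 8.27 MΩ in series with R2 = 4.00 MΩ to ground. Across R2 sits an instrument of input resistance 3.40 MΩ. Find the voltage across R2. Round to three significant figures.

V_out ≈ 0.651 V

R2 ‖ R_L = (4.00 × 3.40)/(4.00 + 3.40) = 1.838 MΩ.
Then V_out = V_supply · R2'/(R1 + R2') = 3.58 × 1.838/10.11 = 0.6509 V.
(Unloaded it would be 1.17 V; the load pulls it down.)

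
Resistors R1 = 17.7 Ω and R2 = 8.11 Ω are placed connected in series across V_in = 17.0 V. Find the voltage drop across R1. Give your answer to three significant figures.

V ≈ 11.7 V

Series total: ΣR = 17.7 + 8.11 = 25.81 Ω.
Voltage divider: V = V_in · (17.70 / 25.81) = 17.0 × 0.6858 = 11.66 V.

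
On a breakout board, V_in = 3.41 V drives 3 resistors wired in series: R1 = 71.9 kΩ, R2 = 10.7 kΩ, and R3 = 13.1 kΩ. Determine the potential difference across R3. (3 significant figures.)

V ≈ 0.467 V

Total series resistance ΣR = 71.9 + 10.7 + 13.1 = 95.70 kΩ.
V = V_in · R/ΣR = 3.41 × 0.1369 = 0.4668 V.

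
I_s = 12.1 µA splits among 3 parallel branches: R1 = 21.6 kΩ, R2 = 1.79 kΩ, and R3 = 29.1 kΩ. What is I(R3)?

Total conductance ΣG = 1/21.6 + 1/1.79 + 1/29.1 = 0.6393 (units of 1/kΩ).
R3 takes the fraction G_k/ΣG = 0.03436/0.6393 = 0.05375, so I = 12.1 × 0.05375 = 0.6504 µA.

I ≈ 0.650 µA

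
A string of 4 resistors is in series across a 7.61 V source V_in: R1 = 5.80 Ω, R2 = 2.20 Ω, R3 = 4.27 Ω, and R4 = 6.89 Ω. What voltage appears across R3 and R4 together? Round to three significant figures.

ΣR = 5.80 + 2.20 + 4.27 + 6.89 = 19.16 Ω.
R_{R3..R4} = 4.27 + 6.89 = 11.16 Ω.
Voltage divider: V = V_in · (11.16 / 19.16) = 7.61 × 0.5825 = 4.433 V.

V ≈ 4.43 V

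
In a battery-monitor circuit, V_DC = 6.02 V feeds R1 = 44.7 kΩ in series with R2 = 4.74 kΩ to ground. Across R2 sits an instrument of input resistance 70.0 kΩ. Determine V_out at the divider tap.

V_out ≈ 0.544 V

First combine the lower leg with the load: R2 ‖ R_L = 4.439 kΩ.
Now apply the divider: V_out = 6.02 × 0.09034 = 0.5439 V.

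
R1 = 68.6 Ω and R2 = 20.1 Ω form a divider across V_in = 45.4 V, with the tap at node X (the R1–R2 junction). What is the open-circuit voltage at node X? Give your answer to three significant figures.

V_th ≈ 10.3 V

Open-circuit (no load on X): V_th = V_in · R2/(R1 + R2) = 45.4 × 20.1/(68.60 + 20.1) = 10.29 V.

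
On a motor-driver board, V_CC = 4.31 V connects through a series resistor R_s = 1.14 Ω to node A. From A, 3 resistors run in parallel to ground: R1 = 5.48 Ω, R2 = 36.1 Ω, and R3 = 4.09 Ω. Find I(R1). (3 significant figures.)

I ≈ 0.518 A

Equivalent of the parallel group: R_p = 2.199 Ω.
Node voltage V_A = V_CC · R_p/(R_s + R_p) = 4.31 × 0.6586 = 2.839 V.
Branch current I = V_A/R1 = 2.839/5.48 = 0.5180 A.
(Check via current divider: I_total = 1.291 A; share G_k/ΣG = 0.4013 → same result.)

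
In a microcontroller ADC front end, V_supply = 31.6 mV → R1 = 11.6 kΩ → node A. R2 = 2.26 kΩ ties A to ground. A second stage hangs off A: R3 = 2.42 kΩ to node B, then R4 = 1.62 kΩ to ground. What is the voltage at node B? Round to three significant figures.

Node A sees R2 in parallel with the series input of stage 2, R3 + R4 = 4.040 kΩ.
R2 ‖ (R3+R4) = 1.449 kΩ.
So V_A = 31.6 × 0.1111 = 3.510 mV.
V_B = V_A × 0.4010 = 1.407 mV.

V_B ≈ 1.41 mV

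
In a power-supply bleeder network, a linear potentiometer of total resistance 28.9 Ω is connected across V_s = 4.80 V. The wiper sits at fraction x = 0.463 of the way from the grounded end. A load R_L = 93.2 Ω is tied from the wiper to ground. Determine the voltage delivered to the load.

V_out ≈ 2.06 V

The pot divides into 15.52 Ω above the wiper and 13.38 Ω below.
R_L loads the lower segment: effective lower R = 11.70 Ω.
Then V_out = V_s · 11.70/(15.52 + 11.70) = 2.063 V.
(Unloaded: V_out = x·V_s = 2.22 V.)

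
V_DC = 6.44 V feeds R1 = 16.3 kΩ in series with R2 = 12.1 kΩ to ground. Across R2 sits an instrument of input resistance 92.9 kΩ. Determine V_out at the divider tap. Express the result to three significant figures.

The load sits in parallel with R2, giving an effective lower resistance R2' = R2·R_L/(R2+R_L) = 10.71 kΩ.
Then V_out = V_DC · R2'/(R1 + R2') = 6.44 × 10.71/27.01 = 2.553 V.
(Unloaded it would be 2.74 V; the load pulls it down.)

V_out ≈ 2.55 V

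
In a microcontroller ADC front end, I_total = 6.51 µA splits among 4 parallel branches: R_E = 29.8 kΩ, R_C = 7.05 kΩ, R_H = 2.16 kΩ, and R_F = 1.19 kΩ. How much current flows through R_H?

I ≈ 2.04 µA

Total conductance ΣG = 1/29.8 + 1/7.05 + 1/2.16 + 1/1.19 = 1.479 (units of 1/kΩ).
Current divider: I(R_H) = I_total · G_k/ΣG = 6.51 × (0.4630/1.479) = 6.51 × 0.3131 = 2.038 µA.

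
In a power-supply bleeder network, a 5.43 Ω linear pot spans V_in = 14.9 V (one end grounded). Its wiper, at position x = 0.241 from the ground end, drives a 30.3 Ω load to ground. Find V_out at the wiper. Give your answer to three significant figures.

Lower segment x·R_p = 1.309 Ω; upper segment (1−x)·R_p = 4.121 Ω.
(x·R_p) ‖ R_L = 1.254 Ω.
Loaded-divider output: V_out = 14.9 × 0.2334 = 3.477 V.

V_out ≈ 3.48 V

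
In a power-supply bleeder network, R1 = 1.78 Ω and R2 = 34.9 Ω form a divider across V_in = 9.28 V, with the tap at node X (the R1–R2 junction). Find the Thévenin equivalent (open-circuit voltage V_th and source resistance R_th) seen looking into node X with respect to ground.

V_th ≈ 8.83 V, R_th ≈ 1.69 Ω

With X open, the divider is unloaded: V_th = 9.28 × 34.9/36.68 = 8.830 V.
With V_in suppressed (replaced by a short), R_th = R1 ‖ R2 = (1.780 × 34.9)/(1.780 + 34.9) = 1.694 Ω.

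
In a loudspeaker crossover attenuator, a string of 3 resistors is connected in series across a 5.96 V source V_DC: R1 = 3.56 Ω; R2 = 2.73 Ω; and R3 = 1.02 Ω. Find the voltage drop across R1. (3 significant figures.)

ΣR = 3.56 + 2.73 + 1.02 = 7.310 Ω.
By the voltage-divider rule, V = 5.96 × 3.560/7.310 = 2.903 V.

V ≈ 2.90 V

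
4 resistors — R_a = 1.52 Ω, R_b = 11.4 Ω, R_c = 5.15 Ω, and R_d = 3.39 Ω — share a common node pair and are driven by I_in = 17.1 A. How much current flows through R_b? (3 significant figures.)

Conductances: ΣG = 1/1.52 + 1/11.4 + 1/5.15 + 1/3.39 = 1.235 (1/Ω).
Current divider: I(R_b) = I_in · G_k/ΣG = 17.1 × (0.08772/1.235) = 17.1 × 0.07104 = 1.215 A.

I ≈ 1.21 A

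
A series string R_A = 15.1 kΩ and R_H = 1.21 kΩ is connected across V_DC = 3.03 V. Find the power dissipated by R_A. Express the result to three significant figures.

P ≈ 0.521 mW

The common current is I = 3.03/16.31 = 0.1858 mA.
P(R_A) = I²·R_A = (0.1858)² × 15.1 = 0.5211 mW.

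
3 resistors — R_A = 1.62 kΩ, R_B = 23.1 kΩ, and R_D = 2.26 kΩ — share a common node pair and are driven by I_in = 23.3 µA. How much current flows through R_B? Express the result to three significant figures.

Conductances: ΣG = 1/1.62 + 1/23.1 + 1/2.26 = 1.103 (1/kΩ).
By the current-divider rule, I = I_in · G_k/ΣG = 23.3 × 0.03925 = 0.9144 µA.

I ≈ 0.914 µA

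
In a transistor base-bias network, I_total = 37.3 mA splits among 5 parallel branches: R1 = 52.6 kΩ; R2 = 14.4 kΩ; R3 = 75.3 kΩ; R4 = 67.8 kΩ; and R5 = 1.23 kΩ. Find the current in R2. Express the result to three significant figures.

Total conductance ΣG = 1/52.6 + 1/14.4 + 1/75.3 + 1/67.8 + 1/1.23 = 0.9295 (units of 1/kΩ).
Current divider: I(R2) = I_total · G_k/ΣG = 37.3 × (0.06944/0.9295) = 37.3 × 0.07471 = 2.787 mA.

I ≈ 2.79 mA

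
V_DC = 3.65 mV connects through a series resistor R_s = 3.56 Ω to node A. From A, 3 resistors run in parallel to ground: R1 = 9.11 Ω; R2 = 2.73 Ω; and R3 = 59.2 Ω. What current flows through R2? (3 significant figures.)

Equivalent of the parallel group: R_p = 2.029 Ω.
Node voltage V_A = V_DC · R_p/(R_s + R_p) = 3.65 × 0.3630 = 1.325 mV.
I(R2) = V_A / R2 = 1.325/2.73 = 0.4853 mA.

I ≈ 0.485 mA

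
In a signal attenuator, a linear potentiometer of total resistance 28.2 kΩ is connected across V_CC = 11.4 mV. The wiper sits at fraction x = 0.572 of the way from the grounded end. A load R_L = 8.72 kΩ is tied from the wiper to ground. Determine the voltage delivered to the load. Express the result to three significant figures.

The pot divides into 12.07 kΩ above the wiper and 16.13 kΩ below.
(x·R_p) ‖ R_L = 5.660 kΩ.
Loaded-divider output: V_out = 11.4 × 0.3192 = 3.639 mV.

V_out ≈ 3.64 mV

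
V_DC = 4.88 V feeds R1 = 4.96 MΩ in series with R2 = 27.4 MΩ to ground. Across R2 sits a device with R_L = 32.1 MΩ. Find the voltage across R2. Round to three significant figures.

The load sits in parallel with R2, giving an effective lower resistance R2' = R2·R_L/(R2+R_L) = 14.78 MΩ.
Then V_out = V_DC · R2'/(R1 + R2') = 4.88 × 14.78/19.74 = 3.654 V.

V_out ≈ 3.65 V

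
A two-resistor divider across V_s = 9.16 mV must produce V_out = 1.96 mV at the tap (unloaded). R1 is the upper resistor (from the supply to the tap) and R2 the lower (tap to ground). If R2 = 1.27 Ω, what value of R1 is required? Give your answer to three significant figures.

The divider ratio is R2/(R1+R2) = 1.96/9.16 = 0.2140.
Rearranging, R1 = R2·(1−k)/k = 1.27 × 3.673 = 4.665 Ω.

R1 ≈ 4.67 Ω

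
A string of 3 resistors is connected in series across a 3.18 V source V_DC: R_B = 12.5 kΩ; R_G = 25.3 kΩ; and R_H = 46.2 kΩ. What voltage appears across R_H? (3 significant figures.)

V ≈ 1.75 V

Series total: ΣR = 12.5 + 25.3 + 46.2 = 84.00 kΩ.
V = V_DC · R/ΣR = 3.18 × 0.5500 = 1.749 V.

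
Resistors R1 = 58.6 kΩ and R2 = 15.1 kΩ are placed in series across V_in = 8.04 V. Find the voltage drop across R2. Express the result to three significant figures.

Total series resistance ΣR = 58.6 + 15.1 = 73.70 kΩ.
V = V_in · R/ΣR = 8.04 × 0.2049 = 1.647 V.

V ≈ 1.65 V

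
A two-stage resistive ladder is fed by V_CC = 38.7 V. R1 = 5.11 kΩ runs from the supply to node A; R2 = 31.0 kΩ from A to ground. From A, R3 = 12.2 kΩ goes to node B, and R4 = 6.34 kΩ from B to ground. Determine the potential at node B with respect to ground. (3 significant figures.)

V_B ≈ 9.19 V

Looking into the second stage from A: R3 + R4 = 18.54 kΩ appears in parallel with R2.
R2 ‖ (R3+R4) = 11.60 kΩ.
First divider: V_A = V_CC · 11.60/(5.11 + 11.60) = 26.87 V.
V_B = V_A × 0.3420 = 9.187 V.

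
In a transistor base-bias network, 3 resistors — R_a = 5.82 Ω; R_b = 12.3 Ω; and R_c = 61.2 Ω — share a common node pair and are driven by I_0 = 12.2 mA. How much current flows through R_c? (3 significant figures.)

I ≈ 0.740 mA

ΣG = 1/5.82 + 1/12.3 + 1/61.2 = 0.2695.
R_c takes the fraction G_k/ΣG = 0.01634/0.2695 = 0.06064, so I = 12.2 × 0.06064 = 0.7398 mA.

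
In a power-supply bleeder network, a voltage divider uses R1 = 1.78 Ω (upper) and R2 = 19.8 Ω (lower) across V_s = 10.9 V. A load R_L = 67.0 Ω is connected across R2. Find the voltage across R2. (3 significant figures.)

V_out ≈ 9.76 V

The load sits in parallel with R2, giving an effective lower resistance R2' = R2·R_L/(R2+R_L) = 15.28 Ω.
Now apply the divider: V_out = 10.9 × 0.8957 = 9.763 V.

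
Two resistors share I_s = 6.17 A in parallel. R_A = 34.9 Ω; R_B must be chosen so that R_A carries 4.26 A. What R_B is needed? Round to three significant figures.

R_B ≈ 77.8 Ω

Two-branch current divider: I_A = I_s · R_B/(R_A + R_B).
With f = 0.6904, R_B = R_A · f/(1−f) = 34.9 × 2.230 = 77.84 Ω.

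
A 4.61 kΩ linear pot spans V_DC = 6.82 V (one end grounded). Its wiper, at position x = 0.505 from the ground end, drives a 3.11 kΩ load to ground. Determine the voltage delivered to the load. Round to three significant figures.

V_out ≈ 2.51 V

Split the track: R_lower = x·R_p = 2.328 kΩ, R_upper = (1−x)·R_p = 2.282 kΩ.
R_L loads the lower segment: effective lower R = 1.331 kΩ.
Then V_out = V_DC · 1.331/(2.282 + 1.331) = 2.513 V.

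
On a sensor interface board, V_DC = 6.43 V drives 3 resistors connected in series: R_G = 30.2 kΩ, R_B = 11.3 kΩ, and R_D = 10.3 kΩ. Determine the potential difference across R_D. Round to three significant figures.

V ≈ 1.28 V

Series total: ΣR = 30.2 + 11.3 + 10.3 = 51.80 kΩ.
By the voltage-divider rule, V = 6.43 × 10.30/51.80 = 1.279 V.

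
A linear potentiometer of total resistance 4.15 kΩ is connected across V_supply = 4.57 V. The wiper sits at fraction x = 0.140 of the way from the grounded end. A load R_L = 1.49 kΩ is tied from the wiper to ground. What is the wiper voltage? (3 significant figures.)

Split the track: R_lower = x·R_p = 0.5810 kΩ, R_upper = (1−x)·R_p = 3.569 kΩ.
(x·R_p) ‖ R_L = 0.4180 kΩ.
Then V_out = V_supply · 0.4180/(3.569 + 0.4180) = 0.4791 V.
(Unloaded: V_out = x·V_supply = 0.640 V.)

V_out ≈ 0.479 V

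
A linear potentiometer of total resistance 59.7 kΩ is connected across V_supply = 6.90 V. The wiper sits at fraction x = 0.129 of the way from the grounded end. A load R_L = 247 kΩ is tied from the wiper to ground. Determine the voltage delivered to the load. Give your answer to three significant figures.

V_out ≈ 0.867 V

Lower segment x·R_p = 7.701 kΩ; upper segment (1−x)·R_p = 52.00 kΩ.
Lower segment in parallel with the load: 7.701 ‖ 247 = 7.468 kΩ.
Then V_out = V_supply · 7.468/(52.00 + 7.468) = 0.8666 V.
(Unloaded: V_out = x·V_supply = 0.890 V.)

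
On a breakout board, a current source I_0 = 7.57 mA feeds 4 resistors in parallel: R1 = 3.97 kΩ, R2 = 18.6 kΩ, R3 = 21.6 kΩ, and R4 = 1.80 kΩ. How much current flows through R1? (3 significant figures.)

I ≈ 2.10 mA

ΣG = 1/3.97 + 1/18.6 + 1/21.6 + 1/1.80 = 0.9075.
R1 takes the fraction G_k/ΣG = 0.2519/0.9075 = 0.2776, so I = 7.57 × 0.2776 = 2.101 mA.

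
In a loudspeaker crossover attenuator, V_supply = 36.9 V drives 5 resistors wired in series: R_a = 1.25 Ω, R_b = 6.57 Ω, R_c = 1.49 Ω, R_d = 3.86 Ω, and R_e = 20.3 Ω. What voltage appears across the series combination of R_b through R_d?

Series total: ΣR = 1.25 + 6.57 + 1.49 + 3.86 + 20.3 = 33.47 Ω.
R_{R_b..R_d} = 6.57 + 1.49 + 3.86 = 11.92 Ω.
By the voltage-divider rule, V = 36.9 × 11.92/33.47 = 13.14 V.

V ≈ 13.1 V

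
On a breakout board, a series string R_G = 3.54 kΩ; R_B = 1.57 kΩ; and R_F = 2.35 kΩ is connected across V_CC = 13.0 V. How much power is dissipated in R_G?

P ≈ 10.8 mW

ΣR = 7.460 kΩ → I = 13.0/7.460 = 1.743 mA.
P = I²R = 3.037 × 3.54 = 10.75 mW.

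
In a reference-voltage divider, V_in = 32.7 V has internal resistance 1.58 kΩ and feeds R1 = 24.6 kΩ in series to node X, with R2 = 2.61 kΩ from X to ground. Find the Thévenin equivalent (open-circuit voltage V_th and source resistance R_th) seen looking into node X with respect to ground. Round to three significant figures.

V_th ≈ 2.96 V, R_th ≈ 2.37 kΩ

R1' = 1.58 + 24.6 = 26.18 kΩ (source resistance + R1).
V_th is the unloaded tap voltage: V_in · R2/(R1'+R2) = 32.7 × 0.09066 = 2.964 V.
With V_in suppressed (replaced by a short), R_th = R1' ‖ R2 = (26.18 × 2.61)/(26.18 + 2.61) = 2.373 kΩ.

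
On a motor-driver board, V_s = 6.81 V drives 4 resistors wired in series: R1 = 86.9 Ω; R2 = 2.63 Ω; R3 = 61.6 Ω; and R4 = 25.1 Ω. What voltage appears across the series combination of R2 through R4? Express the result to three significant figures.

ΣR = 86.9 + 2.63 + 61.6 + 25.1 = 176.2 Ω.
R_{R2..R4} = 2.63 + 61.6 + 25.1 = 89.33 Ω.
Voltage divider: V = V_s · (89.33 / 176.2) = 6.81 × 0.5069 = 3.452 V.

V ≈ 3.45 V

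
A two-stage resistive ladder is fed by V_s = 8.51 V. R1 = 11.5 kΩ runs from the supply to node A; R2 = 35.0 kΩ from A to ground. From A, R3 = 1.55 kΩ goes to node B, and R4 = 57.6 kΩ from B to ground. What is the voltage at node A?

Looking into the second stage from A: R3 + R4 = 59.15 kΩ appears in parallel with R2.
Effective lower resistance at A: R2 ‖ 59.15 = 21.99 kΩ.
First divider: V_A = V_s · 21.99/(11.5 + 21.99) = 5.588 V.

V_A ≈ 5.59 V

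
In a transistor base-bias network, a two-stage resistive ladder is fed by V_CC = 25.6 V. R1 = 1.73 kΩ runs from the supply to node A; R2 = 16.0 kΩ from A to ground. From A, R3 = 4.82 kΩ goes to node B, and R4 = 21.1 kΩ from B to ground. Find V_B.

V_B ≈ 17.7 V

Node A sees R2 in parallel with the series input of stage 2, R3 + R4 = 25.92 kΩ.
Effective lower resistance at A: R2 ‖ 25.92 = 9.893 kΩ.
First divider: V_A = V_CC · 9.893/(1.73 + 9.893) = 21.79 V.
Then the unloaded second divider: V_B = V_A × R4/(R3+R4) = 21.79 × 0.8140 = 17.74 V.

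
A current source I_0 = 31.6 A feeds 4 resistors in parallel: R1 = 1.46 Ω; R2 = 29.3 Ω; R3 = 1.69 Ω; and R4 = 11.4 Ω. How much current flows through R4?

I ≈ 1.98 A

ΣG = 1/1.46 + 1/29.3 + 1/1.69 + 1/11.4 = 1.398.
By the current-divider rule, I = I_0 · G_k/ΣG = 31.6 × 0.06272 = 1.982 A.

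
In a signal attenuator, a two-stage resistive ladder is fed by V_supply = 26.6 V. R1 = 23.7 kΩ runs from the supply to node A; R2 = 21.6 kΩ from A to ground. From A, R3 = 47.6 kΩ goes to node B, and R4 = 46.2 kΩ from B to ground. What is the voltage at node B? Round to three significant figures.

V_B ≈ 5.58 V

Looking into the second stage from A: R3 + R4 = 93.80 kΩ appears in parallel with R2.
Effective lower resistance at A: R2 ‖ 93.80 = 17.56 kΩ.
So V_A = 26.6 × 0.4256 = 11.32 V.
Then the unloaded second divider: V_B = V_A × R4/(R3+R4) = 11.32 × 0.4925 = 5.575 V.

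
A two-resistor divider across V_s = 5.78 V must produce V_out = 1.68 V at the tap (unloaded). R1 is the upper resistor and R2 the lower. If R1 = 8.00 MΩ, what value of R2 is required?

V_out/V_s = R2/(R1+R2) = 0.2907.
So R2 = R1 · V_out/(V_s − V_out) = 8.00 × 1.68/(5.78 − 1.68) = 8.00 × 0.4098 = 3.278 MΩ.

R2 ≈ 3.28 MΩ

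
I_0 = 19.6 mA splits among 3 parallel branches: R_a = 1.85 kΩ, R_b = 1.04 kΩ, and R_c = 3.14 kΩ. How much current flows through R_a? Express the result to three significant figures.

I ≈ 5.82 mA

Conductances: ΣG = 1/1.85 + 1/1.04 + 1/3.14 = 1.821 (1/kΩ).
By the current-divider rule, I = I_0 · G_k/ΣG = 19.6 × 0.2969 = 5.819 mA.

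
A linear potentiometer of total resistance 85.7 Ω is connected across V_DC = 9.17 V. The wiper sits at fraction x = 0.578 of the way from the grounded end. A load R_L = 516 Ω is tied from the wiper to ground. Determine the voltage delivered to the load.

Lower segment x·R_p = 49.53 Ω; upper segment (1−x)·R_p = 36.17 Ω.
R_L loads the lower segment: effective lower R = 45.20 Ω.
V_out = 9.17 × 45.20/(36.17 + 45.20) = 5.094 V.

V_out ≈ 5.09 V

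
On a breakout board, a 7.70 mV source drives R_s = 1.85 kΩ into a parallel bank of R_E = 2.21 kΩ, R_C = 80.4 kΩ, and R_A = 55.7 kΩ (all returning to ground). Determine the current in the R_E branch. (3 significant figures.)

Parallel bank: R_p = 1/(1/2.21 + 1/80.4 + 1/55.7) = 2.071 kΩ.
V_A = 7.70 × 2.071/3.921 = 4.067 mV.
Branch current I = V_A/R_E = 4.067/2.21 = 1.840 µA.

I ≈ 1.84 µA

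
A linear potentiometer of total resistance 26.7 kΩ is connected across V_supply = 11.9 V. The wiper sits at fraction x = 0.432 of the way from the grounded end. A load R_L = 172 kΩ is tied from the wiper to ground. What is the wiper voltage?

V_out ≈ 4.95 V

Lower segment x·R_p = 11.53 kΩ; upper segment (1−x)·R_p = 15.17 kΩ.
Lower segment in parallel with the load: 11.53 ‖ 172 = 10.81 kΩ.
Then V_out = V_supply · 10.81/(15.17 + 10.81) = 4.952 V.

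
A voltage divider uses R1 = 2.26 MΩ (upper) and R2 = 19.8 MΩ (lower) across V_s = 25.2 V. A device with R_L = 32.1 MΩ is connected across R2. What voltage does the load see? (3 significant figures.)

V_out ≈ 21.3 V

R2 ‖ R_L = (19.8 × 32.1)/(19.8 + 32.1) = 12.25 MΩ.
Then V_out = V_s · R2'/(R1 + R2') = 25.2 × 12.25/14.51 = 21.27 V.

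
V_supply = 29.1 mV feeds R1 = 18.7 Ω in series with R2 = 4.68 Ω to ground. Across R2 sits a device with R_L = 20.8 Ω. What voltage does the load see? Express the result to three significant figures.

V_out ≈ 4.94 mV

First combine the lower leg with the load: R2 ‖ R_L = 3.820 Ω.
Then V_out = V_supply · R2'/(R1 + R2') = 29.1 × 3.820/22.52 = 4.937 mV.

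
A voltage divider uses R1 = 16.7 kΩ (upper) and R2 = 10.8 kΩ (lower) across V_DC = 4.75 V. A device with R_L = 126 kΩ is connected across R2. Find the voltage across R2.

First combine the lower leg with the load: R2 ‖ R_L = 9.947 kΩ.
Voltage divider with the loaded lower leg: V_out = 4.75 × 9.947/(16.7 + 9.947) = 4.75 × 0.3733 = 1.773 V.
(Unloaded it would be 1.87 V; the load pulls it down.)

V_out ≈ 1.77 V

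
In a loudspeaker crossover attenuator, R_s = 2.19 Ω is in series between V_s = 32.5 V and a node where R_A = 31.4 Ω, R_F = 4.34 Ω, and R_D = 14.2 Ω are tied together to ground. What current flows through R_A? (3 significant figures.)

I ≈ 0.599 A

Combine the parallel branches: R_p = (1/31.4 + 1/4.34 + 1/14.2)⁻¹ = 3.006 Ω.
V_A by voltage divider: V_A = 32.5 × 3.006/(2.19 + 3.006) = 18.80 V.
I(R_A) = V_A / R_A = 18.80/31.4 = 0.5988 A.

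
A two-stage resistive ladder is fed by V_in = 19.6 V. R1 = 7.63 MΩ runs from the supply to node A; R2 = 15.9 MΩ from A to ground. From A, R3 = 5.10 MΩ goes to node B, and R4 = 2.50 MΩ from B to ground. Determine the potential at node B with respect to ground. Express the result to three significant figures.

V_B ≈ 2.60 V

Looking into the second stage from A: R3 + R4 = 7.600 MΩ appears in parallel with R2.
R2 ‖ (R3+R4) = 5.142 MΩ.
So V_A = 19.6 × 0.4026 = 7.891 V.
Stage 2 is unloaded, so V_B = V_A · R4/(R3+R4) = 7.891 × 2.50/7.600 = 2.596 V.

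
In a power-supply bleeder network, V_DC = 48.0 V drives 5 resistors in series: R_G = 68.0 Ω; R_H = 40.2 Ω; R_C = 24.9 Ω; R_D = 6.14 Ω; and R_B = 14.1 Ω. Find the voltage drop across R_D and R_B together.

V ≈ 6.34 V

ΣR = 68.0 + 40.2 + 24.9 + 6.14 + 14.1 = 153.3 Ω.
R_{R_D..R_B} = 6.14 + 14.1 = 20.24 Ω.
V = V_DC · R/ΣR = 48.0 × 0.1320 = 6.336 V.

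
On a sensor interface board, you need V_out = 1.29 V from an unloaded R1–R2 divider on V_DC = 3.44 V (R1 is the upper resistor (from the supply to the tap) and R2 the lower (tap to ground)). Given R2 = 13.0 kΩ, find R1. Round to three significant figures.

R1 ≈ 21.7 kΩ

The divider ratio is R2/(R1+R2) = 1.29/3.44 = 0.3750.
Rearranging, R1 = R2·(1−k)/k = 13.0 × 1.667 = 21.67 kΩ.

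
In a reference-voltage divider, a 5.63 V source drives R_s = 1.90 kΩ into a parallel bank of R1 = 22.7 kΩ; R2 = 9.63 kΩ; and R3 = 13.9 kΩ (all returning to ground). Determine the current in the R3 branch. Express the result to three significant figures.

I ≈ 0.286 mA

Equivalent of the parallel group: R_p = 4.549 kΩ.
V_A = 5.63 × 4.549/6.449 = 3.971 V.
Branch current I = V_A/R3 = 3.971/13.9 = 0.2857 mA.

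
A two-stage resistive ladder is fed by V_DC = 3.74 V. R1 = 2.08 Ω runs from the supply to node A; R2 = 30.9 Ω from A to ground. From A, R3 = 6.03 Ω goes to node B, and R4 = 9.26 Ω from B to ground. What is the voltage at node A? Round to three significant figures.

V_A ≈ 3.11 V

Node A sees R2 in parallel with the series input of stage 2, R3 + R4 = 15.29 Ω.
Effective lower resistance at A: R2 ‖ 15.29 = 10.23 Ω.
First divider: V_A = V_DC · 10.23/(2.08 + 10.23) = 3.108 V.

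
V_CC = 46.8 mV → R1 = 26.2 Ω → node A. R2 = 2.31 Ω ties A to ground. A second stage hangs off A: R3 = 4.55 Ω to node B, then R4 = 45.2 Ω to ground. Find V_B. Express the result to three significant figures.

The second stage (R3 + R4 = 49.75 Ω) loads node A in parallel with R2.
R2 ‖ (R3+R4) = 2.208 Ω.
V_A = 46.8 × 2.208/(26.2 + 2.208) = 3.637 mV.
Then the unloaded second divider: V_B = V_A × R4/(R3+R4) = 3.637 × 0.9085 = 3.304 mV.

V_B ≈ 3.30 mV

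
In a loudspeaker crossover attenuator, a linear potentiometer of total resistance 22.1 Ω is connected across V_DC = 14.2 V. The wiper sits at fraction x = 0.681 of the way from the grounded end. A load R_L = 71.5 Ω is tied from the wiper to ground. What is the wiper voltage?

V_out ≈ 9.06 V

Lower segment x·R_p = 15.05 Ω; upper segment (1−x)·R_p = 7.050 Ω.
Lower segment in parallel with the load: 15.05 ‖ 71.5 = 12.43 Ω.
Loaded-divider output: V_out = 14.2 × 0.6382 = 9.062 V.
(Unloaded: V_out = x·V_DC = 9.67 V.)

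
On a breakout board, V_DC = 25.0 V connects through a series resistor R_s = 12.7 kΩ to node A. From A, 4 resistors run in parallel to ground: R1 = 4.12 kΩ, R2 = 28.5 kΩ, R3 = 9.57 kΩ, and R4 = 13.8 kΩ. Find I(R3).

Equivalent of the parallel group: R_p = 2.199 kΩ.
V_A = 25.0 × 2.199/14.90 = 3.690 V.
I(R3) = V_A / R3 = 3.690/9.57 = 0.3856 mA.

I ≈ 0.386 mA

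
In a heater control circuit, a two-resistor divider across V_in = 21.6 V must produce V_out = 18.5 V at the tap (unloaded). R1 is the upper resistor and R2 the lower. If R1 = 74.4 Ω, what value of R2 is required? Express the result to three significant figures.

Required fraction k = V_out/V_in = 0.8565.
Rearranging, R2 = R1·k/(1−k) = 74.4 × 5.968 = 444.0 Ω.

R2 ≈ 444 Ω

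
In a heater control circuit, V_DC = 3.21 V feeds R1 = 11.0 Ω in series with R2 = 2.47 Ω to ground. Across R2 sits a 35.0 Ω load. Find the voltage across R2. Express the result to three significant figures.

First combine the lower leg with the load: R2 ‖ R_L = 2.307 Ω.
Now apply the divider: V_out = 3.21 × 0.1734 = 0.5565 V.

V_out ≈ 0.557 V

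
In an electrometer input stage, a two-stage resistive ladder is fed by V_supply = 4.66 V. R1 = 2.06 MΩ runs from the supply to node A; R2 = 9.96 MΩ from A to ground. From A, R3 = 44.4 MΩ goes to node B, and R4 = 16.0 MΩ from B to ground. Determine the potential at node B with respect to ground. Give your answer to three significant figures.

Looking into the second stage from A: R3 + R4 = 60.40 MΩ appears in parallel with R2.
R2 ‖ (R3+R4) = 8.550 MΩ.
So V_A = 4.66 × 0.8058 = 3.755 V.
V_B = V_A × 0.2649 = 0.9948 V.

V_B ≈ 0.995 V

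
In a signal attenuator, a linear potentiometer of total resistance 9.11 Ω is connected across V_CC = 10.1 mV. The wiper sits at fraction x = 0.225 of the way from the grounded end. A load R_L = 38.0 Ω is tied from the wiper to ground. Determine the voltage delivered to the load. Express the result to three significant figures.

Split the track: R_lower = x·R_p = 2.050 Ω, R_upper = (1−x)·R_p = 7.060 Ω.
Lower segment in parallel with the load: 2.050 ‖ 38.0 = 1.945 Ω.
Loaded-divider output: V_out = 10.1 × 0.2160 = 2.181 mV.

V_out ≈ 2.18 mV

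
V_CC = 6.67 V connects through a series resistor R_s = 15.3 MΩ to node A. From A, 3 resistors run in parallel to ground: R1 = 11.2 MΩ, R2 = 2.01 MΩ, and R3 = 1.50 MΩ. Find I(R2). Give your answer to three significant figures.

Combine the parallel branches: R_p = (1/11.2 + 1/2.01 + 1/1.50)⁻¹ = 0.7978 MΩ.
V_A by voltage divider: V_A = 6.67 × 0.7978/(15.3 + 0.7978) = 0.3306 V.
I(R2) = V_A / R2 = 0.3306/2.01 = 0.1645 µA.

I ≈ 0.164 µA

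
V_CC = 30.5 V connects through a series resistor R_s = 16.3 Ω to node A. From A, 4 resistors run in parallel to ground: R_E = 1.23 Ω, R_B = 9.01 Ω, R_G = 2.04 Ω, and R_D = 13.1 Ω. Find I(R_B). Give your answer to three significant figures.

I ≈ 0.134 A

Equivalent of the parallel group: R_p = 0.6709 Ω.
V_A by voltage divider: V_A = 30.5 × 0.6709/(16.3 + 0.6709) = 1.206 V.
I(R_B) = V_A / R_B = 1.206/9.01 = 0.1338 A.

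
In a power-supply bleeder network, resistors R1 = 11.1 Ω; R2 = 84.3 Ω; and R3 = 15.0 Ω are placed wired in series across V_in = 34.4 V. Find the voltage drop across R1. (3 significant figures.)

V ≈ 3.46 V

Total series resistance ΣR = 11.1 + 84.3 + 15.0 = 110.4 Ω.
By the voltage-divider rule, V = 34.4 × 11.10/110.4 = 3.459 V.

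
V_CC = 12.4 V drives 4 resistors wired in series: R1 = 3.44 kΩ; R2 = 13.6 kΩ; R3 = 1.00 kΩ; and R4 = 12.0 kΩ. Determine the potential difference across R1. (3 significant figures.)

Series total: ΣR = 3.44 + 13.6 + 1.00 + 12.0 = 30.04 kΩ.
By the voltage-divider rule, V = 12.4 × 3.440/30.04 = 1.420 V.

V ≈ 1.42 V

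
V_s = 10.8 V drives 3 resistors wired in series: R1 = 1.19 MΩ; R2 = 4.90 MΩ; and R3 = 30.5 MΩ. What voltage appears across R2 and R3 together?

Series total: ΣR = 1.19 + 4.90 + 30.5 = 36.59 MΩ.
R_{R2..R3} = 4.90 + 30.5 = 35.40 MΩ.
By the voltage-divider rule, V = 10.8 × 35.40/36.59 = 10.45 V.

V ≈ 10.4 V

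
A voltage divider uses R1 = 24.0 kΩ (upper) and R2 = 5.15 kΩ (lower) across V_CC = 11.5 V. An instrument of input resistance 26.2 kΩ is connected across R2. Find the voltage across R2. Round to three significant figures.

V_out ≈ 1.75 V

First combine the lower leg with the load: R2 ‖ R_L = 4.304 kΩ.
Voltage divider with the loaded lower leg: V_out = 11.5 × 4.304/(24.0 + 4.304) = 11.5 × 0.1521 = 1.749 V.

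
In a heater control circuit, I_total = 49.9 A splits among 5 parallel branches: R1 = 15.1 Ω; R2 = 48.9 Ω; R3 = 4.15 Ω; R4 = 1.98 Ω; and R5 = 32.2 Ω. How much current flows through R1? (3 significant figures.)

I ≈ 3.83 A

ΣG = 1/15.1 + 1/48.9 + 1/4.15 + 1/1.98 + 1/32.2 = 0.8637.
Current divider: I(R1) = I_total · G_k/ΣG = 49.9 × (0.06623/0.8637) = 49.9 × 0.07667 = 3.826 A.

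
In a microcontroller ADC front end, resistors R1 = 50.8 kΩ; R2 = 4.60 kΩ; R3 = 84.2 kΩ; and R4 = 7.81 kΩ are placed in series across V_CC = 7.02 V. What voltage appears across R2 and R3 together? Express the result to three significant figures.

Series total: ΣR = 50.8 + 4.60 + 84.2 + 7.81 = 147.4 kΩ.
R_{R2..R3} = 4.60 + 84.2 = 88.80 kΩ.
Voltage divider: V = V_CC · (88.80 / 147.4) = 7.02 × 0.6024 = 4.229 V.

V ≈ 4.23 V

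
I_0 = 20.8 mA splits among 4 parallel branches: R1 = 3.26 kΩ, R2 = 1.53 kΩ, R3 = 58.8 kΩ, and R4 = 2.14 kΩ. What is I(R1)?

Total conductance ΣG = 1/3.26 + 1/1.53 + 1/58.8 + 1/2.14 = 1.445 (units of 1/kΩ).
Current divider: I(R1) = I_0 · G_k/ΣG = 20.8 × (0.3067/1.445) = 20.8 × 0.2123 = 4.417 mA.

I ≈ 4.42 mA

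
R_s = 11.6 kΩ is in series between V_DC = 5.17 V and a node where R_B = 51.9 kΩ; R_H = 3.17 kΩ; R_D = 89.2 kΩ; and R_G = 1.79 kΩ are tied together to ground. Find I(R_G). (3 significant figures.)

Equivalent of the parallel group: R_p = 1.105 kΩ.
V_A by voltage divider: V_A = 5.17 × 1.105/(11.6 + 1.105) = 0.4498 V.
Branch current I = V_A/R_G = 0.4498/1.79 = 0.2513 mA.

I ≈ 0.251 mA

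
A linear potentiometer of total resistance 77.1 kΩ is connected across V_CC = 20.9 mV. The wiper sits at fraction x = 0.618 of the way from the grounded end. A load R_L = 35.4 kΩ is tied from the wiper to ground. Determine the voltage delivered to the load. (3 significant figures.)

V_out ≈ 8.53 mV

The pot divides into 29.45 kΩ above the wiper and 47.65 kΩ below.
R_L loads the lower segment: effective lower R = 20.31 kΩ.
Then V_out = V_CC · 20.31/(29.45 + 20.31) = 8.530 mV.
(Unloaded: V_out = x·V_CC = 12.9 mV.)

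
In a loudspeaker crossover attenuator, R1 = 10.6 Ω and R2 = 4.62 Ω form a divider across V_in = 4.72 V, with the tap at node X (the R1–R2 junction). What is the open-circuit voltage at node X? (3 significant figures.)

V_th ≈ 1.43 V

V_th is the unloaded tap voltage: V_in · R2/(R1+R2) = 4.72 × 0.3035 = 1.433 V.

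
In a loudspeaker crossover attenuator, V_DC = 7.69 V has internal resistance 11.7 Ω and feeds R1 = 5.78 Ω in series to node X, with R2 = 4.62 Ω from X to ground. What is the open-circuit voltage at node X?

R1' = 11.7 + 5.78 = 17.48 Ω (source resistance + R1).
V_th is the unloaded tap voltage: V_DC · R2/(R1'+R2) = 7.69 × 0.2090 = 1.608 V.

V_th ≈ 1.61 V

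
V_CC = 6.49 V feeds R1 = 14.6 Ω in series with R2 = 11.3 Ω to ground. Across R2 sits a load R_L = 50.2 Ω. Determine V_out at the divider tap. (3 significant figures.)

The load sits in parallel with R2, giving an effective lower resistance R2' = R2·R_L/(R2+R_L) = 9.224 Ω.
Voltage divider with the loaded lower leg: V_out = 6.49 × 9.224/(14.6 + 9.224) = 6.49 × 0.3872 = 2.513 V.
(Unloaded it would be 2.83 V; the load pulls it down.)

V_out ≈ 2.51 V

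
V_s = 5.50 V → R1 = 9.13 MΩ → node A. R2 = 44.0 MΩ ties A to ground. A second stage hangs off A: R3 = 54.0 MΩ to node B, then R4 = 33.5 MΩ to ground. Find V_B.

V_B ≈ 1.61 V

Looking into the second stage from A: R3 + R4 = 87.50 MΩ appears in parallel with R2.
Effective lower resistance at A: R2 ‖ 87.50 = 29.28 MΩ.
So V_A = 5.50 × 0.7623 = 4.193 V.
Then the unloaded second divider: V_B = V_A × R4/(R3+R4) = 4.193 × 0.3829 = 1.605 V.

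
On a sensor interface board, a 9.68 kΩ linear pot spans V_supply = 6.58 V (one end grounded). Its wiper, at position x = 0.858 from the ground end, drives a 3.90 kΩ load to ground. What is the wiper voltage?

V_out ≈ 4.33 V

Lower segment x·R_p = 8.305 kΩ; upper segment (1−x)·R_p = 1.375 kΩ.
Lower segment in parallel with the load: 8.305 ‖ 3.90 = 2.654 kΩ.
Then V_out = V_supply · 2.654/(1.375 + 2.654) = 4.335 V.
(Unloaded: V_out = x·V_supply = 5.65 V.)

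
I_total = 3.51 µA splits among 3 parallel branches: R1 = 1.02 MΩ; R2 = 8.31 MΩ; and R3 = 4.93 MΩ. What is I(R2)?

I ≈ 0.324 µA

Conductances: ΣG = 1/1.02 + 1/8.31 + 1/4.93 = 1.304 (1/MΩ).
Current divider: I(R2) = I_total · G_k/ΣG = 3.51 × (0.1203/1.304) = 3.51 × 0.09231 = 0.3240 µA.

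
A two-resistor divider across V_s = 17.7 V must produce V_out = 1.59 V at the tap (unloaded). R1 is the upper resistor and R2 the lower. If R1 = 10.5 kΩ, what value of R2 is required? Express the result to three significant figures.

V_out/V_s = R2/(R1+R2) = 0.08983.
So R2 = R1 · V_out/(V_s − V_out) = 10.5 × 1.59/(17.7 − 1.59) = 10.5 × 0.09870 = 1.036 kΩ.

R2 ≈ 1.04 kΩ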